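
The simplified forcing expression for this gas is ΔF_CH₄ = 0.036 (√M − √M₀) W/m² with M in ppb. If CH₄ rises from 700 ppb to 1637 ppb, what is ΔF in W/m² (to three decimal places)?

CH₄: 0.036 × (√1637 − √700) = 0.036 × (40.4599 − 26.4575) = 0.036 × 14.0024 = 0.5041 W/m².

ΔF = 0.504 W/m²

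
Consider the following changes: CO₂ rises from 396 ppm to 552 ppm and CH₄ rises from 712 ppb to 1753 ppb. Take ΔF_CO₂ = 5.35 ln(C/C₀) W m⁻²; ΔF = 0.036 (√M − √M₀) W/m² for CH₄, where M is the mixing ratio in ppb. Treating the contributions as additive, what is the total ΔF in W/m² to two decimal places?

CO₂: 5.35 × ln(552/396) = 5.35 × ln(1.39394) = 5.35 × 0.33213 = 1.7769 W/m².
CH₄: 0.036 × (√1753 − √712) = 0.036 × (41.8688 − 26.6833) = 0.036 × 15.1855 = 0.5467 W/m².
Total ΔF = 1.7769 + 0.5467 = 2.3236 W/m².

ΔF = 2.32 W/m²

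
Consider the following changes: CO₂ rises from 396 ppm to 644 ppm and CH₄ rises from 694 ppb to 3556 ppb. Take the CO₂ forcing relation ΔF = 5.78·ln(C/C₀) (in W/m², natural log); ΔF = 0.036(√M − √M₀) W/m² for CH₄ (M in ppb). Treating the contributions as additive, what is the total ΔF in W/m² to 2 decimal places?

ΔF = 4.01 W/m²

CO₂: 5.78 × ln(644/396) = 5.78 × ln(1.62626) = 5.78 × 0.48628 = 2.8107 W/m².
CH₄: 0.036 × (√3556 − √694) = 0.036 × (59.6322 − 26.3439) = 0.036 × 33.2883 = 1.1984 W/m².
Total ΔF = 2.8107 + 1.1984 = 4.0091 W/m².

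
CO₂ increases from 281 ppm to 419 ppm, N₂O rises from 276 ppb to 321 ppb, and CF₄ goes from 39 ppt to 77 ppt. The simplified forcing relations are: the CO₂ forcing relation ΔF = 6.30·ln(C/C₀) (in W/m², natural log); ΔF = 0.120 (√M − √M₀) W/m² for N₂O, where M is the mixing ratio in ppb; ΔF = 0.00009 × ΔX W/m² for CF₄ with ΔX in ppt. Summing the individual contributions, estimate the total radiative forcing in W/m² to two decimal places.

ΔF = 2.68 W/m²

CO₂: 6.30 × ln(419/281) = 6.30 × ln(1.49110) = 6.30 × 0.39951 = 2.5169 W/m².
N₂O: 0.120 × (√321 − √276) = 0.120 × (17.9165 − 16.6132) = 0.120 × 1.3033 = 0.1564 W/m².
CF₄: ΔF = 0.00009 × (77 − 39) = 0.00009 × 38 = 0.0034 W/m².
Total ΔF = 2.5169 + 0.1564 + 0.0034 = 2.6767 W/m².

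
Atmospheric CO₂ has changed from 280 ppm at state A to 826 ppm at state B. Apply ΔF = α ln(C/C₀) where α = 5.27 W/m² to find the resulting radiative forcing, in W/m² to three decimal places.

CO₂ absorption bands are partially saturated, so forcing scales with the logarithm of the concentration ratio.
CO₂: 5.27 × ln(826/280) = 5.27 × ln(2.95000) = 5.27 × 1.08181 = 5.7011 W/m².

ΔF = 5.701 W/m²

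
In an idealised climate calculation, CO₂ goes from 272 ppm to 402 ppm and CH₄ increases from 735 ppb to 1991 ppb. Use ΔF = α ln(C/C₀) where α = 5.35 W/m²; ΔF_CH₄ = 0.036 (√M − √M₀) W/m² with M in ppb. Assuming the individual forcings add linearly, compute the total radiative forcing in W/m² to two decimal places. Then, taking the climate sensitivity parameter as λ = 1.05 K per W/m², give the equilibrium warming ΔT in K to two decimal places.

CO₂: 5.35 × ln(402/272) = 5.35 × ln(1.47794) = 5.35 × 0.39065 = 2.0900 W/m².
CH₄: 0.036 × (√1991 − √735) = 0.036 × (44.6206 − 27.1109) = 0.036 × 17.5097 = 0.6303 W/m².
Total ΔF = 2.0900 + 0.6303 = 2.7203 W/m².
ΔT = λ ΔF = 1.05 × 2.72 = 2.8560 K.

ΔF = 2.72 W/m²; ΔT = 2.86 K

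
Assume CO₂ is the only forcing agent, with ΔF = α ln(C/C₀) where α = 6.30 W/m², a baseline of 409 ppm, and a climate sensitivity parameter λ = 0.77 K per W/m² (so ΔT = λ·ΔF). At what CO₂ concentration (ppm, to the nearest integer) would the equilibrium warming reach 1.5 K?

C ≈ 557 ppm

Required forcing: ΔF = ΔT/λ = 1.5/0.77 = 1.9481 W/m².
Then ln(C/409) = ΔF/6.30 = 1.9481/6.30 = 0.30922.
So C = 409 × e^0.30922 = 409 × 1.36236 = 557.21 ppm.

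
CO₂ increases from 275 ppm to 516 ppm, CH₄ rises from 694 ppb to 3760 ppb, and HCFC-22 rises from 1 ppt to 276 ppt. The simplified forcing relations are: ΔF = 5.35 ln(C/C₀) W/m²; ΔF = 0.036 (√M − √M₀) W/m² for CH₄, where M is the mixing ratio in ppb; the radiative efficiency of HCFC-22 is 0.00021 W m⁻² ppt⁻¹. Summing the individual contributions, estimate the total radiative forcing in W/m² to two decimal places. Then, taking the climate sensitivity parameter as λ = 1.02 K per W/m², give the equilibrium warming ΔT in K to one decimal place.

ΔF = 4.68 W/m²; ΔT = 4.8 K

CO₂: 5.35 × ln(516/275) = 5.35 × ln(1.87636) = 5.35 × 0.62933 = 3.3669 W/m².
CH₄: 0.036 × (√3760 − √694) = 0.036 × (61.3188 − 26.3439) = 0.036 × 34.9749 = 1.2591 W/m².
HCFC-22: ΔF = 0.00021 × (276 − 1) = 0.00021 × 275 = 0.0578 W/m².
Total ΔF = 3.3669 + 1.2591 + 0.0578 = 4.6838 W/m².
ΔT = λ ΔF = 1.02 × 4.68 = 4.7736 K.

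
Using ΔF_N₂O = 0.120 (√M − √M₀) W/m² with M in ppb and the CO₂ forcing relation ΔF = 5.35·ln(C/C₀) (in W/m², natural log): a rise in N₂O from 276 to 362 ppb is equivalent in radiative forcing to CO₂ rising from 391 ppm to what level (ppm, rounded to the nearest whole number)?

C ≈ 413 ppm

N₂O forcing: 0.120 × (√362 − √276) = 0.120 × (19.0263 − 16.6132) = 0.120 × 2.4131 = 0.28957 W/m².
Set 5.35 ln(C/391) = 0.28957: ln(C/391) = 0.28957/5.35 = 0.05413, so C = 391 × e^0.05413 = 391 × 1.05562 = 412.75 ppm.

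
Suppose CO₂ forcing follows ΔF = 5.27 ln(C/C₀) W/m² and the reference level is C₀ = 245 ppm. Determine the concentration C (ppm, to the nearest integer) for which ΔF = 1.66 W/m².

Set 5.27 ln(C/245) = 1.66, so ln(C/245) = 1.66/5.27 = 0.31499.
Then C/245 = e^0.31499 = 1.37025, giving C = 245 × 1.37025 = 335.71 ppm.

C ≈ 336 ppm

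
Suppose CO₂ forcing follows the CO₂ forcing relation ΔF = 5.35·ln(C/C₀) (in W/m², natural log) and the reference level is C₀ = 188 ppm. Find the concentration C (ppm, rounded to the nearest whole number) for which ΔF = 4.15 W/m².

C ≈ 408 ppm

Set 5.35 ln(C/188) = 4.15, so ln(C/188) = 4.15/5.35 = 0.77570.
Then C/188 = e^0.77570 = 2.17211, giving C = 188 × 2.17211 = 408.36 ppm.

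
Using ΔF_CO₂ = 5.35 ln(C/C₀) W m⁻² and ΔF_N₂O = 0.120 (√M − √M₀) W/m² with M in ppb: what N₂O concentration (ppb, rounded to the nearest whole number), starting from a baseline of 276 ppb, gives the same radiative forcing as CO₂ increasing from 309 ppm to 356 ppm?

M ≈ 526 ppb

CO₂ forcing: 5.35 × ln(356/309) = 5.35 × 0.141589 = 0.75750 W/m².
Set 0.120(√M − √276) = 0.75750: √M = 0.75750/0.120 + √276 = 6.3125 + 16.6132 = 22.9257.
M = (22.9257)² = 525.59 ppb.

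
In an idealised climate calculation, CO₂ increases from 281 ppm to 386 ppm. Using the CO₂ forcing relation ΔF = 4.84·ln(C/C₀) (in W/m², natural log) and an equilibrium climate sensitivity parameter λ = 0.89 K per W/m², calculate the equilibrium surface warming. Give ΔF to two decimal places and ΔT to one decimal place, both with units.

ΔF = 1.54 W/m²; ΔT = 1.4 K

CO₂: 4.84 × ln(386/281) = 4.84 × ln(1.37367) = 4.84 × 0.31749 = 1.5367 W/m².
ΔT = λ ΔF = 0.89 × 1.54 = 1.3706 K.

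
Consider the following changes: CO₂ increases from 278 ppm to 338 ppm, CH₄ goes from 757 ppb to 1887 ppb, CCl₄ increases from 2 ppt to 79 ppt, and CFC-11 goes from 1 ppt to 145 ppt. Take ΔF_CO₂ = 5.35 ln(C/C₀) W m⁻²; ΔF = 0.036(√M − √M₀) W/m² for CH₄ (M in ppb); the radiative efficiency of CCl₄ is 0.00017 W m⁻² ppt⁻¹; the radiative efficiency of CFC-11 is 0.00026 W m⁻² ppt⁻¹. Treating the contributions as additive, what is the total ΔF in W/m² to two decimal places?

CO₂: 5.35 × ln(338/278) = 5.35 × ln(1.21583) = 5.35 × 0.19543 = 1.0456 W/m².
CH₄: 0.036 × (√1887 − √757) = 0.036 × (43.4396 − 27.5136) = 0.036 × 15.9260 = 0.5733 W/m².
CCl₄: ΔF = 0.00017 × (79 − 2) = 0.00017 × 77 = 0.0131 W/m².
CFC-11: ΔF = 0.00026 × (145 − 1) = 0.00026 × 144 = 0.0374 W/m².
Total ΔF = 1.0456 + 0.5733 + 0.0131 + 0.0374 = 1.6694 W/m².

ΔF = 1.67 W/m²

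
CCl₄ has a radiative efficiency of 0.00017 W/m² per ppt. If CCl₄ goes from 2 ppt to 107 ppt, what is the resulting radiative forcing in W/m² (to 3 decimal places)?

CCl₄: ΔF = 0.00017 × (107 − 2) = 0.00017 × 105 = 0.0179 W/m².

ΔF = 0.018 W/m²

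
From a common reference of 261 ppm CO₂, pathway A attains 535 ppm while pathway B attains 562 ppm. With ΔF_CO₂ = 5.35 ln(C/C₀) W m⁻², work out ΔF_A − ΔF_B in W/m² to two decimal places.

ΔF_A − ΔF_B = -0.26 W/m²

ΔF_A = 5.35 ln(535/261) = 5.35 × 0.71775 = 3.8400 W/m².
ΔF_B = 5.35 ln(562/261) = 5.35 × 0.76698 = 4.1033 W/m².
Difference: 3.8400 − 4.1033 = -0.2633 W/m².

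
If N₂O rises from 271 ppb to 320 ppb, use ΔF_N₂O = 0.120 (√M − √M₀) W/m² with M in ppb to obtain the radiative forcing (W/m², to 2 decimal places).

ΔF = 0.17 W/m²

N₂O: 0.120 × (√320 − √271) = 0.120 × (17.8885 − 16.4621) = 0.120 × 1.4264 = 0.1712 W/m².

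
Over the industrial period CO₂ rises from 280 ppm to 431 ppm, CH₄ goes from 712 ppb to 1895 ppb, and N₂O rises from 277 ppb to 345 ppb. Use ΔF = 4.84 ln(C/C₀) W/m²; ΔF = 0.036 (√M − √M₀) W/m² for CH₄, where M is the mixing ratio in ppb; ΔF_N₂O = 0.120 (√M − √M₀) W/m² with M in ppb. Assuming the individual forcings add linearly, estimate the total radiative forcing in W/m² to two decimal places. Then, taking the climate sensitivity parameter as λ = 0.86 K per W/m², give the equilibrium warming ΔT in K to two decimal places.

ΔF = 2.93 W/m²; ΔT = 2.52 K

CO₂: 4.84 × ln(431/280) = 4.84 × ln(1.53929) = 4.84 × 0.43132 = 2.0876 W/m².
CH₄: 0.036 × (√1895 − √712) = 0.036 × (43.5316 − 26.6833) = 0.036 × 16.8483 = 0.6065 W/m².
N₂O: 0.120 × (√345 − √277) = 0.120 × (18.5742 − 16.6433) = 0.120 × 1.9309 = 0.2317 W/m².
Total ΔF = 2.0876 + 0.6065 + 0.2317 = 2.9258 W/m².
ΔT = λ ΔF = 0.86 × 2.93 = 2.5198 K.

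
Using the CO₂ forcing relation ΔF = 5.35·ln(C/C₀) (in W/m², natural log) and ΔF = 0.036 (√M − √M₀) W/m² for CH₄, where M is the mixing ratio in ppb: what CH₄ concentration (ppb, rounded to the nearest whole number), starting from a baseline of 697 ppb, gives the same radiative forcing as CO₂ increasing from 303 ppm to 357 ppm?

M ≈ 2578 ppb

CO₂ forcing: 5.35 × ln(357/303) = 5.35 × 0.164003 = 0.87742 W/m².
Set 0.036(√M − √697) = 0.87742: √M = 0.87742/0.036 + √697 = 24.3728 + 26.4008 = 50.7736.
M = (50.7736)² = 2577.96 ppb.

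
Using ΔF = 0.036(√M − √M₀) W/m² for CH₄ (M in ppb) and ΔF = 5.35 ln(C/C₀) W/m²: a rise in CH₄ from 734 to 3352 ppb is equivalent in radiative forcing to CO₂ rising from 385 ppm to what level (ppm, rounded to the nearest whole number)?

CH₄ forcing: 0.036 × (√3352 − √734) = 0.036 × (57.8965 − 27.0924) = 0.036 × 30.8041 = 1.10895 W/m².
Set 5.35 ln(C/385) = 1.10895: ln(C/385) = 1.10895/5.35 = 0.20728, so C = 385 × e^0.20728 = 385 × 1.23033 = 473.68 ppm.

C ≈ 474 ppm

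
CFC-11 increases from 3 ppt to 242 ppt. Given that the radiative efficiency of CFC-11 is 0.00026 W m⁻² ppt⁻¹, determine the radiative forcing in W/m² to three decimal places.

ΔF = 0.062 W/m²

CFC-11: ΔF = 0.00026 × (242 − 3) = 0.00026 × 239 = 0.0621 W/m².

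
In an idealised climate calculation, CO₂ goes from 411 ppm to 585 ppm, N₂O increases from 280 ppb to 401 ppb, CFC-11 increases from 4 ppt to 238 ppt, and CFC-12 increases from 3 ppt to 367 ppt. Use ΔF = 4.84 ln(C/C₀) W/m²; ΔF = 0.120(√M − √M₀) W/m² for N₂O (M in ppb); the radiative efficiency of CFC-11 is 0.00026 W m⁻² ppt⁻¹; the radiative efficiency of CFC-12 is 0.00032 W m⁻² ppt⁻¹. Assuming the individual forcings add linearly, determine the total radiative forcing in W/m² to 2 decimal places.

ΔF = 2.28 W/m²

CO₂: 4.84 × ln(585/411) = 4.84 × ln(1.42336) = 4.84 × 0.35302 = 1.7086 W/m².
N₂O: 0.120 × (√401 − √280) = 0.120 × (20.0250 − 16.7332) = 0.120 × 3.2918 = 0.3950 W/m².
CFC-11: ΔF = 0.00026 × (238 − 4) = 0.00026 × 234 = 0.0608 W/m².
CFC-12: ΔF = 0.00032 × (367 − 3) = 0.00032 × 364 = 0.1165 W/m².
Total ΔF = 1.7086 + 0.3950 + 0.0608 + 0.1165 = 2.2809 W/m².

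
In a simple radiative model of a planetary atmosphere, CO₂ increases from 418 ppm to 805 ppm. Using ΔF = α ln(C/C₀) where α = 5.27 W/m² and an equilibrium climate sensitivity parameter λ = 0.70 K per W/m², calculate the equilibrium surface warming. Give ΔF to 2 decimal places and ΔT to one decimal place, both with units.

ΔF = 3.45 W/m²; ΔT = 2.4 K

CO₂: 5.27 × ln(805/418) = 5.27 × ln(1.92584) = 5.27 × 0.65536 = 3.4537 W/m².
ΔT = λ ΔF = 0.70 × 3.45 = 2.4150 K.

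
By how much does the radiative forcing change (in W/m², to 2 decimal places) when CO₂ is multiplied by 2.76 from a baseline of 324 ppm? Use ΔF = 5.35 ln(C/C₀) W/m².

ΔF = 5.35 × ln(2.76) = 5.35 × 1.01523 = 5.4315 W/m².

ΔF = 5.43 W/m²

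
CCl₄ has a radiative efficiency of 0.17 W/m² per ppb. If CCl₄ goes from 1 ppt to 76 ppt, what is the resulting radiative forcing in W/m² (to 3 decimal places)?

CCl₄: Δ = 76 − 1 = 75 ppt = 0.075 ppb; ΔF = 0.17 × 0.075 = 0.0128 W/m².

ΔF = 0.013 W/m²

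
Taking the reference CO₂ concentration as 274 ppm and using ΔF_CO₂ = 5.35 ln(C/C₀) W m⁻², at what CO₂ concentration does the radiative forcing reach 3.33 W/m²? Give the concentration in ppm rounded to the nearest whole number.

C ≈ 511 ppm

Set 5.35 ln(C/274) = 3.33, so ln(C/274) = 3.33/5.35 = 0.62243.
Then C/274 = e^0.62243 = 1.86345, giving C = 274 × 1.86345 = 510.59 ppm.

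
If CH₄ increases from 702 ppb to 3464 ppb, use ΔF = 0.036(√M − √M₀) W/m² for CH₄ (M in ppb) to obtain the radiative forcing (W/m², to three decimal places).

ΔF = 1.165 W/m²

CH₄: 0.036 × (√3464 − √702) = 0.036 × (58.8558 − 26.4953) = 0.036 × 32.3605 = 1.1650 W/m².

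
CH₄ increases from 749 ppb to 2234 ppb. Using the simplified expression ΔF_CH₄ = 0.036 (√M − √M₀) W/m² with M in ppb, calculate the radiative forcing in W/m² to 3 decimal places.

ΔF = 0.716 W/m²

CH₄: 0.036 × (√2234 − √749) = 0.036 × (47.2652 − 27.3679) = 0.036 × 19.8973 = 0.7163 W/m².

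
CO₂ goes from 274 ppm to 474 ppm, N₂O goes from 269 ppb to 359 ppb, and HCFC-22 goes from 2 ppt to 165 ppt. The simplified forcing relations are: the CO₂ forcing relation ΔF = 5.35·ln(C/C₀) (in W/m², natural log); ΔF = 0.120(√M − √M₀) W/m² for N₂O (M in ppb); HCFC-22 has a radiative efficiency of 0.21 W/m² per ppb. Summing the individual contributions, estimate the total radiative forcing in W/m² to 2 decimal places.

ΔF = 3.27 W/m²

CO₂: 5.35 × ln(474/274) = 5.35 × ln(1.72993) = 5.35 × 0.54808 = 2.9322 W/m².
N₂O: 0.120 × (√359 − √269) = 0.120 × (18.9473 − 16.4012) = 0.120 × 2.5461 = 0.3055 W/m².
HCFC-22: Δ = 165 − 2 = 163 ppt = 0.163 ppb; ΔF = 0.21 × 0.163 = 0.0342 W/m².
Total ΔF = 2.9322 + 0.3055 + 0.0342 = 3.2719 W/m².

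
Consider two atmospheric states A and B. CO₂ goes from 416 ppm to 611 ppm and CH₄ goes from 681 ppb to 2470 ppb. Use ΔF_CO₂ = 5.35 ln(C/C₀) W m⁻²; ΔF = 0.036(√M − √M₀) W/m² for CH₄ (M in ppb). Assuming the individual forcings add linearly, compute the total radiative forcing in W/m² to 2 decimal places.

ΔF = 2.91 W/m²

CO₂: 5.35 × ln(611/416) = 5.35 × ln(1.46875) = 5.35 × 0.38441 = 2.0566 W/m².
CH₄: 0.036 × (√2470 − √681) = 0.036 × (49.6991 − 26.0960) = 0.036 × 23.6031 = 0.8497 W/m².
Total ΔF = 2.0566 + 0.8497 = 2.9063 W/m².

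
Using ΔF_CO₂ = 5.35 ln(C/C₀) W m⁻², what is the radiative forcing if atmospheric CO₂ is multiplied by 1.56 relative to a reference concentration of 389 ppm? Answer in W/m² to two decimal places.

ΔF = 2.38 W/m²

ΔF = 5.35 × ln(1.56) = 5.35 × 0.44469 = 2.3791 W/m².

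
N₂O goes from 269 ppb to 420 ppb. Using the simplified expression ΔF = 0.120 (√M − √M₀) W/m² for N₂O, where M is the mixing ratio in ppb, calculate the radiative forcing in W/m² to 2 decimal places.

ΔF = 0.49 W/m²

N₂O: 0.120 × (√420 − √269) = 0.120 × (20.4939 − 16.4012) = 0.120 × 4.0927 = 0.4911 W/m².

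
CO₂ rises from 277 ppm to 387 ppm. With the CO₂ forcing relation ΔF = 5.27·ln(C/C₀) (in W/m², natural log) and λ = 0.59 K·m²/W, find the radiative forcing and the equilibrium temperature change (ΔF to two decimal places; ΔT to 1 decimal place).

ΔF = 1.76 W/m²; ΔT = 1.0 K

CO₂: 5.27 × ln(387/277) = 5.27 × ln(1.39711) = 5.27 × 0.33441 = 1.7623 W/m².
ΔT = λ ΔF = 0.59 × 1.76 = 1.0384 K.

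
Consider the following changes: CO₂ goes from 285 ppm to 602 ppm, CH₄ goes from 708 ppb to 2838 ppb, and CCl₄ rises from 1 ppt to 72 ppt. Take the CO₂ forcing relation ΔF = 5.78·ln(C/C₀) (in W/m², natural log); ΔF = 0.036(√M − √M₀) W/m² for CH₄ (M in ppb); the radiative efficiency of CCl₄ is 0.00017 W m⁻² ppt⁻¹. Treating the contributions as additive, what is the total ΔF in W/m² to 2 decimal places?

CO₂: 5.78 × ln(602/285) = 5.78 × ln(2.11228) = 5.78 × 0.74777 = 4.3221 W/m².
CH₄: 0.036 × (√2838 − √708) = 0.036 × (53.2729 − 26.6083) = 0.036 × 26.6646 = 0.9599 W/m².
CCl₄: ΔF = 0.00017 × (72 − 1) = 0.00017 × 71 = 0.0121 W/m².
Total ΔF = 4.3221 + 0.9599 + 0.0121 = 5.2941 W/m².

ΔF = 5.29 W/m²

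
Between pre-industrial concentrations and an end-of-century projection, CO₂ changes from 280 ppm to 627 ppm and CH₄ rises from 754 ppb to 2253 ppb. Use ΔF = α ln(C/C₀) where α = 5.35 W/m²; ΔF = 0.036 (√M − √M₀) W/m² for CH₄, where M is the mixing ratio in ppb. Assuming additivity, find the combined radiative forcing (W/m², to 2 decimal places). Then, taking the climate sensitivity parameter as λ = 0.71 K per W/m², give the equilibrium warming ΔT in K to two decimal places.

ΔF = 5.03 W/m²; ΔT = 3.57 K

CO₂: 5.35 × ln(627/280) = 5.35 × ln(2.23929) = 5.35 × 0.80616 = 4.3130 W/m².
CH₄: 0.036 × (√2253 − √754) = 0.036 × (47.4658 − 27.4591) = 0.036 × 20.0067 = 0.7202 W/m².
Total ΔF = 4.3130 + 0.7202 = 5.0332 W/m².
ΔT = λ ΔF = 0.71 × 5.03 = 3.5713 K.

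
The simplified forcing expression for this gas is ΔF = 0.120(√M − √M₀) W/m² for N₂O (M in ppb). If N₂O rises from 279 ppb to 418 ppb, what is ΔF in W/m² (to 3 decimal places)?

N₂O: 0.120 × (√418 − √279) = 0.120 × (20.4450 − 16.7033) = 0.120 × 3.7417 = 0.4490 W/m².

ΔF = 0.449 W/m²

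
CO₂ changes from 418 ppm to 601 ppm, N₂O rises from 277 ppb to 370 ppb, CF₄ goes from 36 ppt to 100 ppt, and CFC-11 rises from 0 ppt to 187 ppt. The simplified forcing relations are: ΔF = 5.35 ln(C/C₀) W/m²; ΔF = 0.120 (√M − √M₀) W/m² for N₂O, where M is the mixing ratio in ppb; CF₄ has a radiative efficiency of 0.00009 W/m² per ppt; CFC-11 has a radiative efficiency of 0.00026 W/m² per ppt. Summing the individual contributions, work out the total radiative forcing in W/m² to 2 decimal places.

CO₂: 5.35 × ln(601/418) = 5.35 × ln(1.43780) = 5.35 × 0.36311 = 1.9426 W/m².
N₂O: 0.120 × (√370 − √277) = 0.120 × (19.2354 − 16.6433) = 0.120 × 2.5921 = 0.3111 W/m².
CF₄: ΔF = 0.00009 × (100 − 36) = 0.00009 × 64 = 0.0058 W/m².
CFC-11: ΔF = 0.00026 × (187 − 0) = 0.00026 × 187 = 0.0486 W/m².
Total ΔF = 1.9426 + 0.3111 + 0.0058 + 0.0486 = 2.3081 W/m².

ΔF = 2.31 W/m²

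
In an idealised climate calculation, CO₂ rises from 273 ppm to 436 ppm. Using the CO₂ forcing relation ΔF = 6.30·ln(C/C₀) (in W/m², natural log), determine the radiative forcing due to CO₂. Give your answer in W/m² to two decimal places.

CO₂: 6.30 × ln(436/273) = 6.30 × ln(1.59707) = 6.30 × 0.46817 = 2.9495 W/m².

ΔF = 2.95 W/m²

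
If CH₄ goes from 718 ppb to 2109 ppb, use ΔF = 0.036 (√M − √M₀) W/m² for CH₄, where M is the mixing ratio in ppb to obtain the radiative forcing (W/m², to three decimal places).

ΔF = 0.689 W/m²

CH₄: 0.036 × (√2109 − √718) = 0.036 × (45.9239 − 26.7955) = 0.036 × 19.1284 = 0.6886 W/m².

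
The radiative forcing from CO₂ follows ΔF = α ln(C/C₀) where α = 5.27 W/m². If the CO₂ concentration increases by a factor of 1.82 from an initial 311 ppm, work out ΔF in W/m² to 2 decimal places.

ΔF = 3.16 W/m²

Because the forcing depends only on the ratio C/C₀, the initial concentration does not enter.
ΔF = 5.27 × ln(1.82) = 5.27 × 0.59884 = 3.1559 W/m².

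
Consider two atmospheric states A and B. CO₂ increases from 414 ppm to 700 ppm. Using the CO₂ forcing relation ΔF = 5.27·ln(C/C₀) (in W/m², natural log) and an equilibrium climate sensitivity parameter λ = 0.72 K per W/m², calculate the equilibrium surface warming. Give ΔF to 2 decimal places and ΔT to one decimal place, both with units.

ΔF = 2.77 W/m²; ΔT = 2.0 K

CO₂: 5.27 × ln(700/414) = 5.27 × ln(1.69082) = 5.27 × 0.52521 = 2.7679 W/m².
ΔT = λ ΔF = 0.72 × 2.77 = 1.9944 K.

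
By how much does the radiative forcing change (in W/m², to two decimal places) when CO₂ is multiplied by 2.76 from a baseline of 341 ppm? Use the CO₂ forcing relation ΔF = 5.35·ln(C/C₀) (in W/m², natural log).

ΔF = 5.43 W/m²

Because the forcing depends only on the ratio C/C₀, the initial concentration does not enter.
ΔF = 5.35 × ln(2.76) = 5.35 × 1.01523 = 5.4315 W/m².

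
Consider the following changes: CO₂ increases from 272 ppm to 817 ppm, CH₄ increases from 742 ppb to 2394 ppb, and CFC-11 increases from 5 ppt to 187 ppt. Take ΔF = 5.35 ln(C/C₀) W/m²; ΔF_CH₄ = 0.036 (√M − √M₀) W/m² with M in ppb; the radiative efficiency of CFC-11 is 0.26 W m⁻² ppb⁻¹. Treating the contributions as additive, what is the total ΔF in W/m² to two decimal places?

CO₂: 5.35 × ln(817/272) = 5.35 × ln(3.00368) = 5.35 × 1.09984 = 5.8841 W/m².
CH₄: 0.036 × (√2394 − √742) = 0.036 × (48.9285 − 27.2397) = 0.036 × 21.6888 = 0.7808 W/m².
CFC-11: Δ = 187 − 5 = 182 ppt = 0.182 ppb; ΔF = 0.26 × 0.182 = 0.0473 W/m².
Total ΔF = 5.8841 + 0.7808 + 0.0473 = 6.7122 W/m².

ΔF = 6.71 W/m²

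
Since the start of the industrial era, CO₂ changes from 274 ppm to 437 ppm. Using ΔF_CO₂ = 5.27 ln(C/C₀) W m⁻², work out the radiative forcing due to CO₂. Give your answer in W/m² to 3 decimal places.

CO₂ absorption bands are partially saturated, so forcing scales with the logarithm of the concentration ratio.
CO₂: 5.27 × ln(437/274) = 5.27 × ln(1.59489) = 5.27 × 0.46680 = 2.4600 W/m².

ΔF = 2.460 W/m²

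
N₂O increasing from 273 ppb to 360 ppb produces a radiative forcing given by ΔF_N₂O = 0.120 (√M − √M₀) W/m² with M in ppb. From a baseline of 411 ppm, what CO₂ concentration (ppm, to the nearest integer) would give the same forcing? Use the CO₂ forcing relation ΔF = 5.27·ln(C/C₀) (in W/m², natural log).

C ≈ 435 ppm

N₂O forcing: 0.120 × (√360 − √273) = 0.120 × (18.9737 − 16.5227) = 0.120 × 2.4510 = 0.29412 W/m².
Set 5.27 ln(C/411) = 0.29412: ln(C/411) = 0.29412/5.27 = 0.05581, so C = 411 × e^0.05581 = 411 × 1.05740 = 434.59 ppm.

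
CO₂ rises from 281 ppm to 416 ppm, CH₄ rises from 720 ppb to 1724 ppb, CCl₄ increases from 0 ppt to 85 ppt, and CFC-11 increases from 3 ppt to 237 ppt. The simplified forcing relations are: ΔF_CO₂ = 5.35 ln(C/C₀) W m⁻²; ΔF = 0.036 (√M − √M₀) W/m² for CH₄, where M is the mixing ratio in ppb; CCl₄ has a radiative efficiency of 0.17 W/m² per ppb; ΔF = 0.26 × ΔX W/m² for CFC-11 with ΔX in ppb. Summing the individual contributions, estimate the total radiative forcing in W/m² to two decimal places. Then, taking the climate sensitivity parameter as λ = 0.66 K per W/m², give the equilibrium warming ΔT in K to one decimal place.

ΔF = 2.70 W/m²; ΔT = 1.8 K

CO₂: 5.35 × ln(416/281) = 5.35 × ln(1.48043) = 5.35 × 0.39233 = 2.0990 W/m².
CH₄: 0.036 × (√1724 − √720) = 0.036 × (41.5211 − 26.8328) = 0.036 × 14.6883 = 0.5288 W/m².
CCl₄: Δ = 85 − 0 = 85 ppt = 0.085 ppb; ΔF = 0.17 × 0.085 = 0.0145 W/m².
CFC-11: Δ = 237 − 3 = 234 ppt = 0.234 ppb; ΔF = 0.26 × 0.234 = 0.0608 W/m².
Total ΔF = 2.0990 + 0.5288 + 0.0145 + 0.0608 = 2.7031 W/m².
ΔT = λ ΔF = 0.66 × 2.70 = 1.7820 K.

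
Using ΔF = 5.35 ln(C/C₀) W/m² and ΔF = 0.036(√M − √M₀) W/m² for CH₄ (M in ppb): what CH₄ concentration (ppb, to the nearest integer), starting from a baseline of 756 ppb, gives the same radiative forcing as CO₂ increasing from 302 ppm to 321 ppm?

CO₂ forcing: 5.35 × ln(321/302) = 5.35 × 0.061014 = 0.32642 W/m².
Set 0.036(√M − √756) = 0.32642: √M = 0.32642/0.036 + √756 = 9.0672 + 27.4955 = 36.5627.
M = (36.5627)² = 1336.83 ppb.

M ≈ 1337 ppb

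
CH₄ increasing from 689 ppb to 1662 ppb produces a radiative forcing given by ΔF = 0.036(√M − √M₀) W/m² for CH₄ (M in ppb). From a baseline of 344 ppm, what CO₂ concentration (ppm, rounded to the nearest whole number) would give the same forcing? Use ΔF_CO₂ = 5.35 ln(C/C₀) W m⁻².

C ≈ 379 ppm

CH₄ forcing: 0.036 × (√1662 − √689) = 0.036 × (40.7676 − 26.2488) = 0.036 × 14.5188 = 0.52268 W/m².
Set 5.35 ln(C/344) = 0.52268: ln(C/344) = 0.52268/5.35 = 0.09770, so C = 344 × e^0.09770 = 344 × 1.10263 = 379.30 ppm.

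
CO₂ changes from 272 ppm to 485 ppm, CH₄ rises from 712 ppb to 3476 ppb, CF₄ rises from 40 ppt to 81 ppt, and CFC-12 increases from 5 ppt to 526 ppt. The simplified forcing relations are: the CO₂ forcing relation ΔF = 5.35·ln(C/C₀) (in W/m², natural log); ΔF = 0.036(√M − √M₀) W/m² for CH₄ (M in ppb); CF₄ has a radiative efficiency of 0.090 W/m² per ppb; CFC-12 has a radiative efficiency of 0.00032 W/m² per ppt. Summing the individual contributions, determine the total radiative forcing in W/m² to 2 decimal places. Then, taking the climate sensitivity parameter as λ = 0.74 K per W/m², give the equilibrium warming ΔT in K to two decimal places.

ΔF = 4.43 W/m²; ΔT = 3.28 K

CO₂: 5.35 × ln(485/272) = 5.35 × ln(1.78309) = 5.35 × 0.57835 = 3.0942 W/m².
CH₄: 0.036 × (√3476 − √712) = 0.036 × (58.9576 − 26.6833) = 0.036 × 32.2743 = 1.1619 W/m².
CF₄: Δ = 81 − 40 = 41 ppt = 0.041 ppb; ΔF = 0.090 × 0.041 = 0.0037 W/m².
CFC-12: ΔF = 0.00032 × (526 − 5) = 0.00032 × 521 = 0.1667 W/m².
Total ΔF = 3.0942 + 1.1619 + 0.0037 + 0.1667 = 4.4265 W/m².
ΔT = λ ΔF = 0.74 × 4.43 = 3.2782 K.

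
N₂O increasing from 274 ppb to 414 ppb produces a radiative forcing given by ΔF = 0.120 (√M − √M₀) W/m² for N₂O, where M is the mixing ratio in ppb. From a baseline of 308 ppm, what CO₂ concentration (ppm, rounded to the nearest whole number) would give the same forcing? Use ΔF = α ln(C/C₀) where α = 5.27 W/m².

C ≈ 336 ppm

N₂O forcing: 0.120 × (√414 − √274) = 0.120 × (20.3470 − 16.5529) = 0.120 × 3.7941 = 0.45529 W/m².
Set 5.27 ln(C/308) = 0.45529: ln(C/308) = 0.45529/5.27 = 0.08639, so C = 308 × e^0.08639 = 308 × 1.09023 = 335.79 ppm.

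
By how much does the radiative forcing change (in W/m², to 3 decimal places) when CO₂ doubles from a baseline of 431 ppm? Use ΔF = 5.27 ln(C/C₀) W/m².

ΔF = 5.27 × ln(2) = 5.27 × 0.69315 = 3.6529 W/m².

ΔF = 3.653 W/m²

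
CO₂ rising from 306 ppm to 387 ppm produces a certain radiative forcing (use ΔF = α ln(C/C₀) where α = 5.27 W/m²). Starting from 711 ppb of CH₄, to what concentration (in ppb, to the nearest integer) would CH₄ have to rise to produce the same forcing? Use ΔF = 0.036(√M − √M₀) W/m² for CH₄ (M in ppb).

M ≈ 3726 ppb

CO₂ forcing: 5.27 × ln(387/306) = 5.27 × 0.234840 = 1.23761 W/m².
Set 0.036(√M − √711) = 1.23761: √M = 1.23761/0.036 + √711 = 34.3781 + 26.6646 = 61.0427.
M = (61.0427)² = 3726.21 ppb.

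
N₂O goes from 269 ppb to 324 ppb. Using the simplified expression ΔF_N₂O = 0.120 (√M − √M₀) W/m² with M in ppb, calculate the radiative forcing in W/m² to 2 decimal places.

N₂O: 0.120 × (√324 − √269) = 0.120 × (18.0000 − 16.4012) = 0.120 × 1.5988 = 0.1919 W/m².

ΔF = 0.19 W/m²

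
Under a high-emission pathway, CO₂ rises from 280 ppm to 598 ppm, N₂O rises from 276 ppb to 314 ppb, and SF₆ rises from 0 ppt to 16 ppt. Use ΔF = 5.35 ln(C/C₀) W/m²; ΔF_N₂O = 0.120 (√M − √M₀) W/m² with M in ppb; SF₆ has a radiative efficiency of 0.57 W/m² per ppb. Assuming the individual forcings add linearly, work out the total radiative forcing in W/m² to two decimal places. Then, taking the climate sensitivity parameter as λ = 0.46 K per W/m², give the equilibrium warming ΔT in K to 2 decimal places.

CO₂: 5.35 × ln(598/280) = 5.35 × ln(2.13571) = 5.35 × 0.75880 = 4.0596 W/m².
N₂O: 0.120 × (√314 − √276) = 0.120 × (17.7200 − 16.6132) = 0.120 × 1.1068 = 0.1328 W/m².
SF₆: Δ = 16 − 0 = 16 ppt = 0.016 ppb; ΔF = 0.57 × 0.016 = 0.0091 W/m².
Total ΔF = 4.0596 + 0.1328 + 0.0091 = 4.2015 W/m².
ΔT = λ ΔF = 0.46 × 4.20 = 1.9320 K.

ΔF = 4.20 W/m²; ΔT = 1.93 K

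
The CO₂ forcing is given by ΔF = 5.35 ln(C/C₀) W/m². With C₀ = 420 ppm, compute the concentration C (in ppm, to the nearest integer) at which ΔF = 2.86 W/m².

C ≈ 717 ppm

Set 5.35 ln(C/420) = 2.86, so ln(C/420) = 2.86/5.35 = 0.53458.
Then C/420 = e^0.53458 = 1.70673, giving C = 420 × 1.70673 = 716.83 ppm.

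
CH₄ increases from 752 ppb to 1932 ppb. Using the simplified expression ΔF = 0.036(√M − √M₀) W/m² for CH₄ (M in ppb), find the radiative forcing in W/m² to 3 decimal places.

ΔF = 0.595 W/m²

CH₄: 0.036 × (√1932 − √752) = 0.036 × (43.9545 − 27.4226) = 0.036 × 16.5319 = 0.5951 W/m².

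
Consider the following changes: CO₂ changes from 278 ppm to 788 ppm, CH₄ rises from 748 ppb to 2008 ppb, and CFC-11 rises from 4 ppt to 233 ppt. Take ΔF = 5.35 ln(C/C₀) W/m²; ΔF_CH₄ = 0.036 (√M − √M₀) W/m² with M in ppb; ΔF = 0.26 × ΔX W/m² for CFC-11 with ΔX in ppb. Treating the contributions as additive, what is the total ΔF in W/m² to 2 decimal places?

CO₂: 5.35 × ln(788/278) = 5.35 × ln(2.83453) = 5.35 × 1.04188 = 5.5741 W/m².
CH₄: 0.036 × (√2008 − √748) = 0.036 × (44.8107 − 27.3496) = 0.036 × 17.4611 = 0.6286 W/m².
CFC-11: Δ = 233 − 4 = 229 ppt = 0.229 ppb; ΔF = 0.26 × 0.229 = 0.0595 W/m².
Total ΔF = 5.5741 + 0.6286 + 0.0595 = 6.2622 W/m².

ΔF = 6.26 W/m²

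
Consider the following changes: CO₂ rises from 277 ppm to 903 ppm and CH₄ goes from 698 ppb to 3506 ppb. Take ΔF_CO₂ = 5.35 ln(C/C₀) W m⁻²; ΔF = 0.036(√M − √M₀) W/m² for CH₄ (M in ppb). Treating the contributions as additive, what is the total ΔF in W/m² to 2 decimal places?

CO₂: 5.35 × ln(903/277) = 5.35 × ln(3.25993) = 5.35 × 1.18171 = 6.3221 W/m².
CH₄: 0.036 × (√3506 − √698) = 0.036 × (59.2115 − 26.4197) = 0.036 × 32.7918 = 1.1805 W/m².
Total ΔF = 6.3221 + 1.1805 = 7.5026 W/m².

ΔF = 7.50 W/m²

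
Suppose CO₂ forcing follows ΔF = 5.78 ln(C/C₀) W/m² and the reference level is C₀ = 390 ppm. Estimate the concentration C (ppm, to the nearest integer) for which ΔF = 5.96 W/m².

Set 5.78 ln(C/390) = 5.96, so ln(C/390) = 5.96/5.78 = 1.03114.
Then C/390 = e^1.03114 = 2.80426, giving C = 390 × 2.80426 = 1093.66 ppm.

C ≈ 1094 ppm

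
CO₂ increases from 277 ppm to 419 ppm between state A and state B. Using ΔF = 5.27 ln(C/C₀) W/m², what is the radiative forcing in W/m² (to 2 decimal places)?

ΔF = 2.18 W/m²

CO₂: 5.27 × ln(419/277) = 5.27 × ln(1.51264) = 5.27 × 0.41386 = 2.1810 W/m².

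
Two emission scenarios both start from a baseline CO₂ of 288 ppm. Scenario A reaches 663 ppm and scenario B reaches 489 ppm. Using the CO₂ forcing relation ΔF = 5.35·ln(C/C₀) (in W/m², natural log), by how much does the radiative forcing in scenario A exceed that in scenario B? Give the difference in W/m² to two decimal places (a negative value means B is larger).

ΔF_A − ΔF_B = 1.63 W/m²

ΔF_A = 5.35 ln(663/288) = 5.35 × 0.83381 = 4.4609 W/m².
ΔF_B = 5.35 ln(489/288) = 5.35 × 0.52940 = 2.8323 W/m².
Difference: 4.4609 − 2.8323 = 1.6286 W/m².
(Equivalently, ΔF_A − ΔF_B = 5.35 ln(663/489) = 5.35 × 0.30441 = 1.6286 W/m².)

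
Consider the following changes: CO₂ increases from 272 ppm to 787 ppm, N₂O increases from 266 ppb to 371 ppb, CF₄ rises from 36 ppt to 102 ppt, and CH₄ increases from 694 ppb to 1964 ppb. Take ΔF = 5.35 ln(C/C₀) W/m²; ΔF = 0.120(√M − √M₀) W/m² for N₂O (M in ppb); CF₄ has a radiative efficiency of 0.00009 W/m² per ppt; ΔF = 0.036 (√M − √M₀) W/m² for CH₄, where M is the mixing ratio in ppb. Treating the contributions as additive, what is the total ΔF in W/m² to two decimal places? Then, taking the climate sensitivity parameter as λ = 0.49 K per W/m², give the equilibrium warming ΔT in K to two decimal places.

ΔF = 6.69 W/m²; ΔT = 3.28 K

CO₂: 5.35 × ln(787/272) = 5.35 × ln(2.89338) = 5.35 × 1.06243 = 5.6840 W/m².
N₂O: 0.120 × (√371 − √266) = 0.120 × (19.2614 − 16.3095) = 0.120 × 2.9519 = 0.3542 W/m².
CF₄: ΔF = 0.00009 × (102 − 36) = 0.00009 × 66 = 0.0059 W/m².
CH₄: 0.036 × (√1964 − √694) = 0.036 × (44.3170 − 26.3439) = 0.036 × 17.9731 = 0.6470 W/m².
Total ΔF = 5.6840 + 0.3542 + 0.0059 + 0.6470 = 6.6911 W/m².
ΔT = λ ΔF = 0.49 × 6.69 = 3.2781 K.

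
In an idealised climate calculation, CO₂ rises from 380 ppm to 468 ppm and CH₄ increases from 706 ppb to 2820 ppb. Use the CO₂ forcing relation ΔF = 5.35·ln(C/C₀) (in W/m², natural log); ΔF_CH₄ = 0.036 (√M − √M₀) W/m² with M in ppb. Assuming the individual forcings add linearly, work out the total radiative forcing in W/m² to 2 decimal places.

ΔF = 2.07 W/m²

CO₂: 5.35 × ln(468/380) = 5.35 × ln(1.23158) = 5.35 × 0.20830 = 1.1144 W/m².
CH₄: 0.036 × (√2820 − √706) = 0.036 × (53.1037 − 26.5707) = 0.036 × 26.5330 = 0.9552 W/m².
Total ΔF = 1.1144 + 0.9552 = 2.0696 W/m².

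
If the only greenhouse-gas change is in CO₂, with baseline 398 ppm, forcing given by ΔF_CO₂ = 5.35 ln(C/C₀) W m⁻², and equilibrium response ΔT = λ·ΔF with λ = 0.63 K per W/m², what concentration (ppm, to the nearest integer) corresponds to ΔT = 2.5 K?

C ≈ 836 ppm

Required forcing: ΔF = ΔT/λ = 2.5/0.63 = 3.9683 W/m².
Then ln(C/398) = ΔF/5.35 = 3.9683/5.35 = 0.74174.
So C = 398 × e^0.74174 = 398 × 2.09959 = 835.64 ppm.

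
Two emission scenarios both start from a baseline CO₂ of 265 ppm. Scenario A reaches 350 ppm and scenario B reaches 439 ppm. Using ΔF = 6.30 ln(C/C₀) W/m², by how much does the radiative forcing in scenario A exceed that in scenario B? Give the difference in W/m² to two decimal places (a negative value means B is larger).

ΔF_A = 6.30 ln(350/265) = 6.30 × 0.27820 = 1.7527 W/m².
ΔF_B = 6.30 ln(439/265) = 6.30 × 0.50477 = 3.1801 W/m².
Difference: 1.7527 − 3.1801 = -1.4274 W/m².

ΔF_A − ΔF_B = -1.43 W/m²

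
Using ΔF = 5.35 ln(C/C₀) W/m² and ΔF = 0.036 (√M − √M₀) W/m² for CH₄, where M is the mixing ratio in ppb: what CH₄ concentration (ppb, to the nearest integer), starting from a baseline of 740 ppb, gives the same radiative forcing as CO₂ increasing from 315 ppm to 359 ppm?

M ≈ 2175 ppb

CO₂ forcing: 5.35 × ln(359/315) = 5.35 × 0.130750 = 0.69951 W/m².
Set 0.036(√M − √740) = 0.69951: √M = 0.69951/0.036 + √740 = 19.4308 + 27.2029 = 46.6337.
M = (46.6337)² = 2174.70 ppb.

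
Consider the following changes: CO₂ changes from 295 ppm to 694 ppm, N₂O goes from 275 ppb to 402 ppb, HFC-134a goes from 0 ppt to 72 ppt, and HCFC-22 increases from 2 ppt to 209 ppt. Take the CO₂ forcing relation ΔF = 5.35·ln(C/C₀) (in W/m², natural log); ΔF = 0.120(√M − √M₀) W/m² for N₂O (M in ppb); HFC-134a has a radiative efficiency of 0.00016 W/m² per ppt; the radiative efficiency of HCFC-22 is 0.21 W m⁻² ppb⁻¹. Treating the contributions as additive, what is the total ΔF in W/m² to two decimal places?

CO₂: 5.35 × ln(694/295) = 5.35 × ln(2.35254) = 5.35 × 0.85550 = 4.5769 W/m².
N₂O: 0.120 × (√402 − √275) = 0.120 × (20.0499 − 16.5831) = 0.120 × 3.4668 = 0.4160 W/m².
HFC-134a: ΔF = 0.00016 × (72 − 0) = 0.00016 × 72 = 0.0115 W/m².
HCFC-22: Δ = 209 − 2 = 207 ppt = 0.207 ppb; ΔF = 0.21 × 0.207 = 0.0435 W/m².
Total ΔF = 4.5769 + 0.4160 + 0.0115 + 0.0435 = 5.0479 W/m².

ΔF = 5.05 W/m²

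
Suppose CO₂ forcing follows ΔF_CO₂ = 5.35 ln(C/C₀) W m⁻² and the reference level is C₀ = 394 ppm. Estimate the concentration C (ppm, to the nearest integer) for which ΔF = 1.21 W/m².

Set 5.35 ln(C/394) = 1.21, so ln(C/394) = 1.21/5.35 = 0.22617.
Then C/394 = e^0.22617 = 1.25379, giving C = 394 × 1.25379 = 493.99 ppm.

C ≈ 494 ppm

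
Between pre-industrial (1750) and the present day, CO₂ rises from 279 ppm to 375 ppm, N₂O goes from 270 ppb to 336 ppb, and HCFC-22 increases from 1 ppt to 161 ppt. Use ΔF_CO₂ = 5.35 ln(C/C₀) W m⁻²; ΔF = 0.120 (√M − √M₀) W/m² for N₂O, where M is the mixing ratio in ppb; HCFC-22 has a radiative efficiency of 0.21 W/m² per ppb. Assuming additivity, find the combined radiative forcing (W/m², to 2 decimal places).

CO₂: 5.35 × ln(375/279) = 5.35 × ln(1.34409) = 5.35 × 0.29572 = 1.5821 W/m².
N₂O: 0.120 × (√336 − √270) = 0.120 × (18.3303 − 16.4317) = 0.120 × 1.8986 = 0.2278 W/m².
HCFC-22: Δ = 161 − 1 = 160 ppt = 0.160 ppb; ΔF = 0.21 × 0.160 = 0.0336 W/m².
Total ΔF = 1.5821 + 0.2278 + 0.0336 = 1.8435 W/m².

ΔF = 1.84 W/m²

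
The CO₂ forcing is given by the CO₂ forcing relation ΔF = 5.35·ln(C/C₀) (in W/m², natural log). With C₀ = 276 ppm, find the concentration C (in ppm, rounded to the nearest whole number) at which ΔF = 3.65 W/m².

Set 5.35 ln(C/276) = 3.65, so ln(C/276) = 3.65/5.35 = 0.68224.
Then C/276 = e^0.68224 = 1.97830, giving C = 276 × 1.97830 = 546.01 ppm.

C ≈ 546 ppm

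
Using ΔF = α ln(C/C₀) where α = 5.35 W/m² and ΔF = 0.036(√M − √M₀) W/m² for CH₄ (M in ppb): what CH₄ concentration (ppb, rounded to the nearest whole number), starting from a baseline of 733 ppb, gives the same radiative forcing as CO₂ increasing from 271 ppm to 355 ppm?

CO₂ forcing: 5.35 × ln(355/271) = 5.35 × 0.269999 = 1.44449 W/m².
Set 0.036(√M − √733) = 1.44449: √M = 1.44449/0.036 + √733 = 40.1247 + 27.0740 = 67.1987.
M = (67.1987)² = 4515.67 ppb.

M ≈ 4516 ppb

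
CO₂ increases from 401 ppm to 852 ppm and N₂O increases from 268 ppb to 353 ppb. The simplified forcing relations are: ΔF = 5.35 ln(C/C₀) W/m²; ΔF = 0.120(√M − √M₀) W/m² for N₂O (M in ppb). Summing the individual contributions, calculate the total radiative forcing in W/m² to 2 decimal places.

ΔF = 4.32 W/m²

CO₂: 5.35 × ln(852/401) = 5.35 × ln(2.12469) = 5.35 × 0.75363 = 4.0319 W/m².
N₂O: 0.120 × (√353 − √268) = 0.120 × (18.7883 − 16.3707) = 0.120 × 2.4176 = 0.2901 W/m².
Total ΔF = 4.0319 + 0.2901 = 4.3220 W/m².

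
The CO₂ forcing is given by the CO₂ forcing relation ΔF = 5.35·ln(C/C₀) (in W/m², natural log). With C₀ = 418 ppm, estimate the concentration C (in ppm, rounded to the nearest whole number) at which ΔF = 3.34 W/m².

Set 5.35 ln(C/418) = 3.34, so ln(C/418) = 3.34/5.35 = 0.62430.
Then C/418 = e^0.62430 = 1.86694, giving C = 418 × 1.86694 = 780.38 ppm.

C ≈ 780 ppm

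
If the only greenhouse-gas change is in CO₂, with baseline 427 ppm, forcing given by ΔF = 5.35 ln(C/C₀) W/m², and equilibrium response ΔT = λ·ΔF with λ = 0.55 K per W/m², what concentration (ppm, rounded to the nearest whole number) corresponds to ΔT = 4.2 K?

C ≈ 1780 ppm

Required forcing: ΔF = ΔT/λ = 4.2/0.55 = 7.6364 W/m².
Then ln(C/427) = ΔF/5.35 = 7.6364/5.35 = 1.42736.
So C = 427 × e^1.42736 = 427 × 4.16768 = 1779.60 ppm.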